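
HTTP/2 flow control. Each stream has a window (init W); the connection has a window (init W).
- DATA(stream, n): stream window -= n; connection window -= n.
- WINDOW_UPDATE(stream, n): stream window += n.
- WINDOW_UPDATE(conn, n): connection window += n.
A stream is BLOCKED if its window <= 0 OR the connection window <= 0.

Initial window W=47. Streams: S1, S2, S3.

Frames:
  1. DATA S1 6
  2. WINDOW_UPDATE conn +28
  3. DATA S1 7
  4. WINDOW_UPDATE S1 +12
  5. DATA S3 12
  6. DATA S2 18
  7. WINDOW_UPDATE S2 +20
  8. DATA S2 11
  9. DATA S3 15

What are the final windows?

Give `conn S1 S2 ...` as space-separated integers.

Answer: 6 46 38 20

Derivation:
Op 1: conn=41 S1=41 S2=47 S3=47 blocked=[]
Op 2: conn=69 S1=41 S2=47 S3=47 blocked=[]
Op 3: conn=62 S1=34 S2=47 S3=47 blocked=[]
Op 4: conn=62 S1=46 S2=47 S3=47 blocked=[]
Op 5: conn=50 S1=46 S2=47 S3=35 blocked=[]
Op 6: conn=32 S1=46 S2=29 S3=35 blocked=[]
Op 7: conn=32 S1=46 S2=49 S3=35 blocked=[]
Op 8: conn=21 S1=46 S2=38 S3=35 blocked=[]
Op 9: conn=6 S1=46 S2=38 S3=20 blocked=[]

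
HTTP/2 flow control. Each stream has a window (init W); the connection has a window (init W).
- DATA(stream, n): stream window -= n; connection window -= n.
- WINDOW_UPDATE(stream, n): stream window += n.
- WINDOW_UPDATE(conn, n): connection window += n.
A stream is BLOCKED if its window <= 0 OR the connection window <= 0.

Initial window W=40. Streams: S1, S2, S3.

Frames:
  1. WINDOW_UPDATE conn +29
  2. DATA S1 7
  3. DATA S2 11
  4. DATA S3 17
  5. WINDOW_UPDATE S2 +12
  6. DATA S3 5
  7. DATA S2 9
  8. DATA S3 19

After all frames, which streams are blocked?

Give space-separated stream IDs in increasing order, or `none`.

Op 1: conn=69 S1=40 S2=40 S3=40 blocked=[]
Op 2: conn=62 S1=33 S2=40 S3=40 blocked=[]
Op 3: conn=51 S1=33 S2=29 S3=40 blocked=[]
Op 4: conn=34 S1=33 S2=29 S3=23 blocked=[]
Op 5: conn=34 S1=33 S2=41 S3=23 blocked=[]
Op 6: conn=29 S1=33 S2=41 S3=18 blocked=[]
Op 7: conn=20 S1=33 S2=32 S3=18 blocked=[]
Op 8: conn=1 S1=33 S2=32 S3=-1 blocked=[3]

Answer: S3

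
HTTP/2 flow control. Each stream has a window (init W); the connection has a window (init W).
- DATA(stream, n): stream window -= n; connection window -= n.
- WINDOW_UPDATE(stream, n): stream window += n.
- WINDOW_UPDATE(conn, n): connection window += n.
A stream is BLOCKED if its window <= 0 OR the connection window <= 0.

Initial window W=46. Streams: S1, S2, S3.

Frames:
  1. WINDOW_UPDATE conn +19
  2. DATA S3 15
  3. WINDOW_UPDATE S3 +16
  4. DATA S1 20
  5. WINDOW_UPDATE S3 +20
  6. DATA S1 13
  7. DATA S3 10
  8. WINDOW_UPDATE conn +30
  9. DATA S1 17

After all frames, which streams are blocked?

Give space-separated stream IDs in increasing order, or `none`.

Op 1: conn=65 S1=46 S2=46 S3=46 blocked=[]
Op 2: conn=50 S1=46 S2=46 S3=31 blocked=[]
Op 3: conn=50 S1=46 S2=46 S3=47 blocked=[]
Op 4: conn=30 S1=26 S2=46 S3=47 blocked=[]
Op 5: conn=30 S1=26 S2=46 S3=67 blocked=[]
Op 6: conn=17 S1=13 S2=46 S3=67 blocked=[]
Op 7: conn=7 S1=13 S2=46 S3=57 blocked=[]
Op 8: conn=37 S1=13 S2=46 S3=57 blocked=[]
Op 9: conn=20 S1=-4 S2=46 S3=57 blocked=[1]

Answer: S1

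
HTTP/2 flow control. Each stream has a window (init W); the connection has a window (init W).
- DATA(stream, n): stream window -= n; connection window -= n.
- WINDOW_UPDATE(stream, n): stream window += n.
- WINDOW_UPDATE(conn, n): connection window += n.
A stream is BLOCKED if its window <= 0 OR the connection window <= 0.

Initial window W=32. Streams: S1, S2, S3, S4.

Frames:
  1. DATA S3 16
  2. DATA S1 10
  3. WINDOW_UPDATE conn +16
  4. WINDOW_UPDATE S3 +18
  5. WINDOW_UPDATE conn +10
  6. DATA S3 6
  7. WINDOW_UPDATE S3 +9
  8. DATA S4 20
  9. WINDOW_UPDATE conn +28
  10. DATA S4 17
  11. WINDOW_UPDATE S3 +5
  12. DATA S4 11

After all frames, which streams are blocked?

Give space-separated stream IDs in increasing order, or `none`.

Op 1: conn=16 S1=32 S2=32 S3=16 S4=32 blocked=[]
Op 2: conn=6 S1=22 S2=32 S3=16 S4=32 blocked=[]
Op 3: conn=22 S1=22 S2=32 S3=16 S4=32 blocked=[]
Op 4: conn=22 S1=22 S2=32 S3=34 S4=32 blocked=[]
Op 5: conn=32 S1=22 S2=32 S3=34 S4=32 blocked=[]
Op 6: conn=26 S1=22 S2=32 S3=28 S4=32 blocked=[]
Op 7: conn=26 S1=22 S2=32 S3=37 S4=32 blocked=[]
Op 8: conn=6 S1=22 S2=32 S3=37 S4=12 blocked=[]
Op 9: conn=34 S1=22 S2=32 S3=37 S4=12 blocked=[]
Op 10: conn=17 S1=22 S2=32 S3=37 S4=-5 blocked=[4]
Op 11: conn=17 S1=22 S2=32 S3=42 S4=-5 blocked=[4]
Op 12: conn=6 S1=22 S2=32 S3=42 S4=-16 blocked=[4]

Answer: S4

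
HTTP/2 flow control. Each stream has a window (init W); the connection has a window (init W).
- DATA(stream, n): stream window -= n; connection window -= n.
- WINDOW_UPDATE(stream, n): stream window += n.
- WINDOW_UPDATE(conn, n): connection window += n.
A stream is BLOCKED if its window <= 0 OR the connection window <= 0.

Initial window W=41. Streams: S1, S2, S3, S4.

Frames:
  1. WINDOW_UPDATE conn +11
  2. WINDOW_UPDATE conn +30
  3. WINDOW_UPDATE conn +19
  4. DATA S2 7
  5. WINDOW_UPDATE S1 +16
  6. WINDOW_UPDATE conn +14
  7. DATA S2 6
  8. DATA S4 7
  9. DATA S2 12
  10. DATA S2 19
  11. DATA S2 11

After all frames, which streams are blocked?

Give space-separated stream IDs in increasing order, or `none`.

Answer: S2

Derivation:
Op 1: conn=52 S1=41 S2=41 S3=41 S4=41 blocked=[]
Op 2: conn=82 S1=41 S2=41 S3=41 S4=41 blocked=[]
Op 3: conn=101 S1=41 S2=41 S3=41 S4=41 blocked=[]
Op 4: conn=94 S1=41 S2=34 S3=41 S4=41 blocked=[]
Op 5: conn=94 S1=57 S2=34 S3=41 S4=41 blocked=[]
Op 6: conn=108 S1=57 S2=34 S3=41 S4=41 blocked=[]
Op 7: conn=102 S1=57 S2=28 S3=41 S4=41 blocked=[]
Op 8: conn=95 S1=57 S2=28 S3=41 S4=34 blocked=[]
Op 9: conn=83 S1=57 S2=16 S3=41 S4=34 blocked=[]
Op 10: conn=64 S1=57 S2=-3 S3=41 S4=34 blocked=[2]
Op 11: conn=53 S1=57 S2=-14 S3=41 S4=34 blocked=[2]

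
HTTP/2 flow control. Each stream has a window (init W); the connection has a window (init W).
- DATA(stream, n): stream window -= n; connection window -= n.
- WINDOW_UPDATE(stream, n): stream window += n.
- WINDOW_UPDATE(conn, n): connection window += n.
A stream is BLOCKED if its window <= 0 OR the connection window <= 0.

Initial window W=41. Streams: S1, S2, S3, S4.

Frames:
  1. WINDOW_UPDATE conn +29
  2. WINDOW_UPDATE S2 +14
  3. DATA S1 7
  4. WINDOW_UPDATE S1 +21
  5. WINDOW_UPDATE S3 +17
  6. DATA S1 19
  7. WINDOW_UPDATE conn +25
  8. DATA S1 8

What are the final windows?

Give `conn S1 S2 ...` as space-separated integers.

Answer: 61 28 55 58 41

Derivation:
Op 1: conn=70 S1=41 S2=41 S3=41 S4=41 blocked=[]
Op 2: conn=70 S1=41 S2=55 S3=41 S4=41 blocked=[]
Op 3: conn=63 S1=34 S2=55 S3=41 S4=41 blocked=[]
Op 4: conn=63 S1=55 S2=55 S3=41 S4=41 blocked=[]
Op 5: conn=63 S1=55 S2=55 S3=58 S4=41 blocked=[]
Op 6: conn=44 S1=36 S2=55 S3=58 S4=41 blocked=[]
Op 7: conn=69 S1=36 S2=55 S3=58 S4=41 blocked=[]
Op 8: conn=61 S1=28 S2=55 S3=58 S4=41 blocked=[]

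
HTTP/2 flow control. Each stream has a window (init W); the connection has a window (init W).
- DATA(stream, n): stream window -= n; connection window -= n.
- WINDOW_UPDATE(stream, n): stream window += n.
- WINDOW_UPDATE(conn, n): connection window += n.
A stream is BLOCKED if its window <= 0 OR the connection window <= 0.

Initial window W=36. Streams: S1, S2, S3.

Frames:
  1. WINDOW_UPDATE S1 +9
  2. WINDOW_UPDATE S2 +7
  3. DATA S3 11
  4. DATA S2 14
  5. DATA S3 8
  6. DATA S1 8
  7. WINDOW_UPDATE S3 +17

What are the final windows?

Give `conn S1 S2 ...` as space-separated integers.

Answer: -5 37 29 34

Derivation:
Op 1: conn=36 S1=45 S2=36 S3=36 blocked=[]
Op 2: conn=36 S1=45 S2=43 S3=36 blocked=[]
Op 3: conn=25 S1=45 S2=43 S3=25 blocked=[]
Op 4: conn=11 S1=45 S2=29 S3=25 blocked=[]
Op 5: conn=3 S1=45 S2=29 S3=17 blocked=[]
Op 6: conn=-5 S1=37 S2=29 S3=17 blocked=[1, 2, 3]
Op 7: conn=-5 S1=37 S2=29 S3=34 blocked=[1, 2, 3]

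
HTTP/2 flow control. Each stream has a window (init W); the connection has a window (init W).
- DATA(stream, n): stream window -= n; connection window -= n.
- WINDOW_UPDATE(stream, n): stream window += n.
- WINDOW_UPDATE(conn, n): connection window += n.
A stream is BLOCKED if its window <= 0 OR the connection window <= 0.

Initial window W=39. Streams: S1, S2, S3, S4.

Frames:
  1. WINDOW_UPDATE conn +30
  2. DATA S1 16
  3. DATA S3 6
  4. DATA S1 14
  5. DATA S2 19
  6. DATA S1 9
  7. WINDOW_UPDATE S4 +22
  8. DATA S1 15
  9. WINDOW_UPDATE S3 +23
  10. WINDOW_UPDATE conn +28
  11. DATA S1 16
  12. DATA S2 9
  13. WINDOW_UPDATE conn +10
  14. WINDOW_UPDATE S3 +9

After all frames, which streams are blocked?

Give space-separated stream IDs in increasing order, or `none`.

Answer: S1

Derivation:
Op 1: conn=69 S1=39 S2=39 S3=39 S4=39 blocked=[]
Op 2: conn=53 S1=23 S2=39 S3=39 S4=39 blocked=[]
Op 3: conn=47 S1=23 S2=39 S3=33 S4=39 blocked=[]
Op 4: conn=33 S1=9 S2=39 S3=33 S4=39 blocked=[]
Op 5: conn=14 S1=9 S2=20 S3=33 S4=39 blocked=[]
Op 6: conn=5 S1=0 S2=20 S3=33 S4=39 blocked=[1]
Op 7: conn=5 S1=0 S2=20 S3=33 S4=61 blocked=[1]
Op 8: conn=-10 S1=-15 S2=20 S3=33 S4=61 blocked=[1, 2, 3, 4]
Op 9: conn=-10 S1=-15 S2=20 S3=56 S4=61 blocked=[1, 2, 3, 4]
Op 10: conn=18 S1=-15 S2=20 S3=56 S4=61 blocked=[1]
Op 11: conn=2 S1=-31 S2=20 S3=56 S4=61 blocked=[1]
Op 12: conn=-7 S1=-31 S2=11 S3=56 S4=61 blocked=[1, 2, 3, 4]
Op 13: conn=3 S1=-31 S2=11 S3=56 S4=61 blocked=[1]
Op 14: conn=3 S1=-31 S2=11 S3=65 S4=61 blocked=[1]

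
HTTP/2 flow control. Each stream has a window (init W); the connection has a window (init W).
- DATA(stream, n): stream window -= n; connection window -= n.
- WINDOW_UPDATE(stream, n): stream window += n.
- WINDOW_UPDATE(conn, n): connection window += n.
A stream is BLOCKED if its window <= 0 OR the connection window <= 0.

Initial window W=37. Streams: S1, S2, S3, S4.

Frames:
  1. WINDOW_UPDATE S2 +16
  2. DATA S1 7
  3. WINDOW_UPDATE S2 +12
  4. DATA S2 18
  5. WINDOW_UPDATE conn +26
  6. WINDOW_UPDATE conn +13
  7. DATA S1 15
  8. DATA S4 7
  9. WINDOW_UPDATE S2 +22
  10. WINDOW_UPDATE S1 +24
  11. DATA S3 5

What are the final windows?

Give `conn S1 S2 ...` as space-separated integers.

Answer: 24 39 69 32 30

Derivation:
Op 1: conn=37 S1=37 S2=53 S3=37 S4=37 blocked=[]
Op 2: conn=30 S1=30 S2=53 S3=37 S4=37 blocked=[]
Op 3: conn=30 S1=30 S2=65 S3=37 S4=37 blocked=[]
Op 4: conn=12 S1=30 S2=47 S3=37 S4=37 blocked=[]
Op 5: conn=38 S1=30 S2=47 S3=37 S4=37 blocked=[]
Op 6: conn=51 S1=30 S2=47 S3=37 S4=37 blocked=[]
Op 7: conn=36 S1=15 S2=47 S3=37 S4=37 blocked=[]
Op 8: conn=29 S1=15 S2=47 S3=37 S4=30 blocked=[]
Op 9: conn=29 S1=15 S2=69 S3=37 S4=30 blocked=[]
Op 10: conn=29 S1=39 S2=69 S3=37 S4=30 blocked=[]
Op 11: conn=24 S1=39 S2=69 S3=32 S4=30 blocked=[]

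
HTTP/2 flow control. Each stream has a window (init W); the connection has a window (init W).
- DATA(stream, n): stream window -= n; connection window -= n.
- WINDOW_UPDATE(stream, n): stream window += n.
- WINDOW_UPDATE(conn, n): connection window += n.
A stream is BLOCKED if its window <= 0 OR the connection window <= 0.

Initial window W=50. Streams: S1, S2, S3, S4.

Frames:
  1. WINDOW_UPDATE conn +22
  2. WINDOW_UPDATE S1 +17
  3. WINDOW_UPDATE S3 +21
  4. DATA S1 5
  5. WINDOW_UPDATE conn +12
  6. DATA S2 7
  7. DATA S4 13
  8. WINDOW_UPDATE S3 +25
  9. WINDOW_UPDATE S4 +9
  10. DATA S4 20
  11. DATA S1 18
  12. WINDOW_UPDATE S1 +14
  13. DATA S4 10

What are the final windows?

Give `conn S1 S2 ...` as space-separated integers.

Answer: 11 58 43 96 16

Derivation:
Op 1: conn=72 S1=50 S2=50 S3=50 S4=50 blocked=[]
Op 2: conn=72 S1=67 S2=50 S3=50 S4=50 blocked=[]
Op 3: conn=72 S1=67 S2=50 S3=71 S4=50 blocked=[]
Op 4: conn=67 S1=62 S2=50 S3=71 S4=50 blocked=[]
Op 5: conn=79 S1=62 S2=50 S3=71 S4=50 blocked=[]
Op 6: conn=72 S1=62 S2=43 S3=71 S4=50 blocked=[]
Op 7: conn=59 S1=62 S2=43 S3=71 S4=37 blocked=[]
Op 8: conn=59 S1=62 S2=43 S3=96 S4=37 blocked=[]
Op 9: conn=59 S1=62 S2=43 S3=96 S4=46 blocked=[]
Op 10: conn=39 S1=62 S2=43 S3=96 S4=26 blocked=[]
Op 11: conn=21 S1=44 S2=43 S3=96 S4=26 blocked=[]
Op 12: conn=21 S1=58 S2=43 S3=96 S4=26 blocked=[]
Op 13: conn=11 S1=58 S2=43 S3=96 S4=16 blocked=[]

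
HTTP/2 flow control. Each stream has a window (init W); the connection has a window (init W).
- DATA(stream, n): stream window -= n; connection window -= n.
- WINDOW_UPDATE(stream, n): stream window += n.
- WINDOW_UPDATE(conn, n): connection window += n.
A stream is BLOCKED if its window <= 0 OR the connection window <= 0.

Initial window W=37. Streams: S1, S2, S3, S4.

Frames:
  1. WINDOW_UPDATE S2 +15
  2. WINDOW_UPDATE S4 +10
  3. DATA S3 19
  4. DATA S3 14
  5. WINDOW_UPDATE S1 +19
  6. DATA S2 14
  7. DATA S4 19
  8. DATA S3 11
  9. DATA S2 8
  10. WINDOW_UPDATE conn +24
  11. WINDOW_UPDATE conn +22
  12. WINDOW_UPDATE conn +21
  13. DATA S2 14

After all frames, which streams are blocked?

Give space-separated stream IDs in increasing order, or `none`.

Answer: S3

Derivation:
Op 1: conn=37 S1=37 S2=52 S3=37 S4=37 blocked=[]
Op 2: conn=37 S1=37 S2=52 S3=37 S4=47 blocked=[]
Op 3: conn=18 S1=37 S2=52 S3=18 S4=47 blocked=[]
Op 4: conn=4 S1=37 S2=52 S3=4 S4=47 blocked=[]
Op 5: conn=4 S1=56 S2=52 S3=4 S4=47 blocked=[]
Op 6: conn=-10 S1=56 S2=38 S3=4 S4=47 blocked=[1, 2, 3, 4]
Op 7: conn=-29 S1=56 S2=38 S3=4 S4=28 blocked=[1, 2, 3, 4]
Op 8: conn=-40 S1=56 S2=38 S3=-7 S4=28 blocked=[1, 2, 3, 4]
Op 9: conn=-48 S1=56 S2=30 S3=-7 S4=28 blocked=[1, 2, 3, 4]
Op 10: conn=-24 S1=56 S2=30 S3=-7 S4=28 blocked=[1, 2, 3, 4]
Op 11: conn=-2 S1=56 S2=30 S3=-7 S4=28 blocked=[1, 2, 3, 4]
Op 12: conn=19 S1=56 S2=30 S3=-7 S4=28 blocked=[3]
Op 13: conn=5 S1=56 S2=16 S3=-7 S4=28 blocked=[3]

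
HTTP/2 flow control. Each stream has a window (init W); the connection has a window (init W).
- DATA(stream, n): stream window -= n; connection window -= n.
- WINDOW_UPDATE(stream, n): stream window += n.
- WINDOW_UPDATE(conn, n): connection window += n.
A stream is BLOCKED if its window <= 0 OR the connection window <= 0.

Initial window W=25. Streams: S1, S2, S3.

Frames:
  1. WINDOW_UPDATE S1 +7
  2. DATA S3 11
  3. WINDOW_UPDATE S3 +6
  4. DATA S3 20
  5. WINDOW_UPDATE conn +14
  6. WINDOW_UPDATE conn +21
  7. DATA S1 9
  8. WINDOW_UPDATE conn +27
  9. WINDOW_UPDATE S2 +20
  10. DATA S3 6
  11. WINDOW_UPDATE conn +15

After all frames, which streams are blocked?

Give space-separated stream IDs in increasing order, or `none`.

Answer: S3

Derivation:
Op 1: conn=25 S1=32 S2=25 S3=25 blocked=[]
Op 2: conn=14 S1=32 S2=25 S3=14 blocked=[]
Op 3: conn=14 S1=32 S2=25 S3=20 blocked=[]
Op 4: conn=-6 S1=32 S2=25 S3=0 blocked=[1, 2, 3]
Op 5: conn=8 S1=32 S2=25 S3=0 blocked=[3]
Op 6: conn=29 S1=32 S2=25 S3=0 blocked=[3]
Op 7: conn=20 S1=23 S2=25 S3=0 blocked=[3]
Op 8: conn=47 S1=23 S2=25 S3=0 blocked=[3]
Op 9: conn=47 S1=23 S2=45 S3=0 blocked=[3]
Op 10: conn=41 S1=23 S2=45 S3=-6 blocked=[3]
Op 11: conn=56 S1=23 S2=45 S3=-6 blocked=[3]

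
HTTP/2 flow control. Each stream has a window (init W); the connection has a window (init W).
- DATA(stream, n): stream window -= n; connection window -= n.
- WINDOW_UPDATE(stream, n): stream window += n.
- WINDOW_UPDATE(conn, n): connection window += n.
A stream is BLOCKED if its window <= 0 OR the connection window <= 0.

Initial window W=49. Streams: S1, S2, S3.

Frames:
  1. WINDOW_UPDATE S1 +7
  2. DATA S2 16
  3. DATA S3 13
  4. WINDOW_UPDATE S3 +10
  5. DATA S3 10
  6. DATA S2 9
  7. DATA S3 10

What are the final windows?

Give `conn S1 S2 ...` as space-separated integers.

Op 1: conn=49 S1=56 S2=49 S3=49 blocked=[]
Op 2: conn=33 S1=56 S2=33 S3=49 blocked=[]
Op 3: conn=20 S1=56 S2=33 S3=36 blocked=[]
Op 4: conn=20 S1=56 S2=33 S3=46 blocked=[]
Op 5: conn=10 S1=56 S2=33 S3=36 blocked=[]
Op 6: conn=1 S1=56 S2=24 S3=36 blocked=[]
Op 7: conn=-9 S1=56 S2=24 S3=26 blocked=[1, 2, 3]

Answer: -9 56 24 26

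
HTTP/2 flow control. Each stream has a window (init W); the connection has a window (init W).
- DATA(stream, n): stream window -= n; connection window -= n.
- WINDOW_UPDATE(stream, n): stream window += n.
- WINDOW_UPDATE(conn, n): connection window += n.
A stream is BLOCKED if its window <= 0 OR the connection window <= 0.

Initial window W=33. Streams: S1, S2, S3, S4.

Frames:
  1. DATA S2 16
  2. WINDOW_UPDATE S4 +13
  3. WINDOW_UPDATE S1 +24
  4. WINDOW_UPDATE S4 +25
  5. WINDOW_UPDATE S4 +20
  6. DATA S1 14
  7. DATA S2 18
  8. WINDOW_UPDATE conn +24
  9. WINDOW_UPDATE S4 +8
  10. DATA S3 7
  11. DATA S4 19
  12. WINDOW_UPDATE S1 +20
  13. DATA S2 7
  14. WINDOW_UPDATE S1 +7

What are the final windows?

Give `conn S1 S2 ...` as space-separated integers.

Answer: -24 70 -8 26 80

Derivation:
Op 1: conn=17 S1=33 S2=17 S3=33 S4=33 blocked=[]
Op 2: conn=17 S1=33 S2=17 S3=33 S4=46 blocked=[]
Op 3: conn=17 S1=57 S2=17 S3=33 S4=46 blocked=[]
Op 4: conn=17 S1=57 S2=17 S3=33 S4=71 blocked=[]
Op 5: conn=17 S1=57 S2=17 S3=33 S4=91 blocked=[]
Op 6: conn=3 S1=43 S2=17 S3=33 S4=91 blocked=[]
Op 7: conn=-15 S1=43 S2=-1 S3=33 S4=91 blocked=[1, 2, 3, 4]
Op 8: conn=9 S1=43 S2=-1 S3=33 S4=91 blocked=[2]
Op 9: conn=9 S1=43 S2=-1 S3=33 S4=99 blocked=[2]
Op 10: conn=2 S1=43 S2=-1 S3=26 S4=99 blocked=[2]
Op 11: conn=-17 S1=43 S2=-1 S3=26 S4=80 blocked=[1, 2, 3, 4]
Op 12: conn=-17 S1=63 S2=-1 S3=26 S4=80 blocked=[1, 2, 3, 4]
Op 13: conn=-24 S1=63 S2=-8 S3=26 S4=80 blocked=[1, 2, 3, 4]
Op 14: conn=-24 S1=70 S2=-8 S3=26 S4=80 blocked=[1, 2, 3, 4]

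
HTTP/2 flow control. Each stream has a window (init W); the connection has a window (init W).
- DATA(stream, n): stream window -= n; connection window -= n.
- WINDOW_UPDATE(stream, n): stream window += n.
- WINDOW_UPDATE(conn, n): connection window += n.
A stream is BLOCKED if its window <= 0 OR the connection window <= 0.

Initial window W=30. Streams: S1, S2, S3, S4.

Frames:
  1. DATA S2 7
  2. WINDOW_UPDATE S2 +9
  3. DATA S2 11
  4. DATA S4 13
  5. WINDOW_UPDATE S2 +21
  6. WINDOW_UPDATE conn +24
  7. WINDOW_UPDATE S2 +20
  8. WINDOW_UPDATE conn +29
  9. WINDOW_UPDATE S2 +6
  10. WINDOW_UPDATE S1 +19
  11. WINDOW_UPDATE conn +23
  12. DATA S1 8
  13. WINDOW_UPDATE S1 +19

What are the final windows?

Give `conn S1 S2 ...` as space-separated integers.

Op 1: conn=23 S1=30 S2=23 S3=30 S4=30 blocked=[]
Op 2: conn=23 S1=30 S2=32 S3=30 S4=30 blocked=[]
Op 3: conn=12 S1=30 S2=21 S3=30 S4=30 blocked=[]
Op 4: conn=-1 S1=30 S2=21 S3=30 S4=17 blocked=[1, 2, 3, 4]
Op 5: conn=-1 S1=30 S2=42 S3=30 S4=17 blocked=[1, 2, 3, 4]
Op 6: conn=23 S1=30 S2=42 S3=30 S4=17 blocked=[]
Op 7: conn=23 S1=30 S2=62 S3=30 S4=17 blocked=[]
Op 8: conn=52 S1=30 S2=62 S3=30 S4=17 blocked=[]
Op 9: conn=52 S1=30 S2=68 S3=30 S4=17 blocked=[]
Op 10: conn=52 S1=49 S2=68 S3=30 S4=17 blocked=[]
Op 11: conn=75 S1=49 S2=68 S3=30 S4=17 blocked=[]
Op 12: conn=67 S1=41 S2=68 S3=30 S4=17 blocked=[]
Op 13: conn=67 S1=60 S2=68 S3=30 S4=17 blocked=[]

Answer: 67 60 68 30 17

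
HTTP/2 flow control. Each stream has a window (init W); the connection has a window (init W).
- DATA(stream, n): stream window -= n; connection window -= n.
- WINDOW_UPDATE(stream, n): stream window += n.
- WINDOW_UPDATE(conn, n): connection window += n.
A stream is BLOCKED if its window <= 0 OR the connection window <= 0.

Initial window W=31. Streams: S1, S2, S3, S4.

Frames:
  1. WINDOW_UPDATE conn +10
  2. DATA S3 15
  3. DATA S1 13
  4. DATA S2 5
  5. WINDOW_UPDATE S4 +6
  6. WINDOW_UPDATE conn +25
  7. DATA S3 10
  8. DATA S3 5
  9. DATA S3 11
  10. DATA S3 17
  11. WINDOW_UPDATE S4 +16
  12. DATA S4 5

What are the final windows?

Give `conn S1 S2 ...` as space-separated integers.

Answer: -15 18 26 -27 48

Derivation:
Op 1: conn=41 S1=31 S2=31 S3=31 S4=31 blocked=[]
Op 2: conn=26 S1=31 S2=31 S3=16 S4=31 blocked=[]
Op 3: conn=13 S1=18 S2=31 S3=16 S4=31 blocked=[]
Op 4: conn=8 S1=18 S2=26 S3=16 S4=31 blocked=[]
Op 5: conn=8 S1=18 S2=26 S3=16 S4=37 blocked=[]
Op 6: conn=33 S1=18 S2=26 S3=16 S4=37 blocked=[]
Op 7: conn=23 S1=18 S2=26 S3=6 S4=37 blocked=[]
Op 8: conn=18 S1=18 S2=26 S3=1 S4=37 blocked=[]
Op 9: conn=7 S1=18 S2=26 S3=-10 S4=37 blocked=[3]
Op 10: conn=-10 S1=18 S2=26 S3=-27 S4=37 blocked=[1, 2, 3, 4]
Op 11: conn=-10 S1=18 S2=26 S3=-27 S4=53 blocked=[1, 2, 3, 4]
Op 12: conn=-15 S1=18 S2=26 S3=-27 S4=48 blocked=[1, 2, 3, 4]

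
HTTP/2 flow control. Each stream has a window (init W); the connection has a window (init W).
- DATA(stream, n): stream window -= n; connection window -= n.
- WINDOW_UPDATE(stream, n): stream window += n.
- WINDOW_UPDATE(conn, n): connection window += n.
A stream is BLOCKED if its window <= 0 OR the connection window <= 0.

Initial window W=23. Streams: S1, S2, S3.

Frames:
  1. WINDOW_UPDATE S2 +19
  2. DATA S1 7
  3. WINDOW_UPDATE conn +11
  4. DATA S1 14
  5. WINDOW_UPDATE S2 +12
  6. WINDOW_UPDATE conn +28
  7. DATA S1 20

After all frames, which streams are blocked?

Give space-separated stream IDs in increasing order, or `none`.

Op 1: conn=23 S1=23 S2=42 S3=23 blocked=[]
Op 2: conn=16 S1=16 S2=42 S3=23 blocked=[]
Op 3: conn=27 S1=16 S2=42 S3=23 blocked=[]
Op 4: conn=13 S1=2 S2=42 S3=23 blocked=[]
Op 5: conn=13 S1=2 S2=54 S3=23 blocked=[]
Op 6: conn=41 S1=2 S2=54 S3=23 blocked=[]
Op 7: conn=21 S1=-18 S2=54 S3=23 blocked=[1]

Answer: S1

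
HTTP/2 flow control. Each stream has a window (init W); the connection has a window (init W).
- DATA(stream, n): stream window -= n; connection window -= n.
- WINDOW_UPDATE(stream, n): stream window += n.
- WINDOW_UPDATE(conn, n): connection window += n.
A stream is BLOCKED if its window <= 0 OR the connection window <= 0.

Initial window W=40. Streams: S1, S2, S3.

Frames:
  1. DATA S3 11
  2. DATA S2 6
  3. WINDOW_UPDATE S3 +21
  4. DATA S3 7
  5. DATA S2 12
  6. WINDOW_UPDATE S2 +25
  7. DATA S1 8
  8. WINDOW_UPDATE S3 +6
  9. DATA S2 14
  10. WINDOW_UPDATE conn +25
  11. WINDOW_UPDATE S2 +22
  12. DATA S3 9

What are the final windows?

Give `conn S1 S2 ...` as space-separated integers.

Op 1: conn=29 S1=40 S2=40 S3=29 blocked=[]
Op 2: conn=23 S1=40 S2=34 S3=29 blocked=[]
Op 3: conn=23 S1=40 S2=34 S3=50 blocked=[]
Op 4: conn=16 S1=40 S2=34 S3=43 blocked=[]
Op 5: conn=4 S1=40 S2=22 S3=43 blocked=[]
Op 6: conn=4 S1=40 S2=47 S3=43 blocked=[]
Op 7: conn=-4 S1=32 S2=47 S3=43 blocked=[1, 2, 3]
Op 8: conn=-4 S1=32 S2=47 S3=49 blocked=[1, 2, 3]
Op 9: conn=-18 S1=32 S2=33 S3=49 blocked=[1, 2, 3]
Op 10: conn=7 S1=32 S2=33 S3=49 blocked=[]
Op 11: conn=7 S1=32 S2=55 S3=49 blocked=[]
Op 12: conn=-2 S1=32 S2=55 S3=40 blocked=[1, 2, 3]

Answer: -2 32 55 40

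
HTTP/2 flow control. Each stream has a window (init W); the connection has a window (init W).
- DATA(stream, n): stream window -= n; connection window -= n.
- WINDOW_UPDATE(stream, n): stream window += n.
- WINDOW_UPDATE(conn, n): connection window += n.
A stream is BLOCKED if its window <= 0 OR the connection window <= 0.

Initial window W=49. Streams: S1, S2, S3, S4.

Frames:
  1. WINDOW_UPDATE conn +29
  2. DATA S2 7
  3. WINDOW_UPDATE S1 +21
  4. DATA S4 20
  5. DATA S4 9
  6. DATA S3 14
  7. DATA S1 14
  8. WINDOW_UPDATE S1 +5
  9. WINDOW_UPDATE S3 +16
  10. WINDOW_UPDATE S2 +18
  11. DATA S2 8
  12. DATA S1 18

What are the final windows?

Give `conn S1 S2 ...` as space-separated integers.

Answer: -12 43 52 51 20

Derivation:
Op 1: conn=78 S1=49 S2=49 S3=49 S4=49 blocked=[]
Op 2: conn=71 S1=49 S2=42 S3=49 S4=49 blocked=[]
Op 3: conn=71 S1=70 S2=42 S3=49 S4=49 blocked=[]
Op 4: conn=51 S1=70 S2=42 S3=49 S4=29 blocked=[]
Op 5: conn=42 S1=70 S2=42 S3=49 S4=20 blocked=[]
Op 6: conn=28 S1=70 S2=42 S3=35 S4=20 blocked=[]
Op 7: conn=14 S1=56 S2=42 S3=35 S4=20 blocked=[]
Op 8: conn=14 S1=61 S2=42 S3=35 S4=20 blocked=[]
Op 9: conn=14 S1=61 S2=42 S3=51 S4=20 blocked=[]
Op 10: conn=14 S1=61 S2=60 S3=51 S4=20 blocked=[]
Op 11: conn=6 S1=61 S2=52 S3=51 S4=20 blocked=[]
Op 12: conn=-12 S1=43 S2=52 S3=51 S4=20 blocked=[1, 2, 3, 4]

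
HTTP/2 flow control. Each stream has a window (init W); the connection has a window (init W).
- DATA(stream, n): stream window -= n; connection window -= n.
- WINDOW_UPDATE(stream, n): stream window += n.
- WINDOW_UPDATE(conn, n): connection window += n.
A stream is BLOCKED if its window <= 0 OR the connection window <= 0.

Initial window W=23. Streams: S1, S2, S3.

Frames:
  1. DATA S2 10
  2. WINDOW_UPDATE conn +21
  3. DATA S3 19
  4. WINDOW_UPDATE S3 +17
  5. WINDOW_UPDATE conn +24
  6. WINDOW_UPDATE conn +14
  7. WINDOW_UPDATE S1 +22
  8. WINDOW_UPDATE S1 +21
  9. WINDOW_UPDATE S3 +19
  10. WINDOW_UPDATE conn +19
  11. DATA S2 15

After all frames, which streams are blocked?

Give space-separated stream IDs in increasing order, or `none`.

Answer: S2

Derivation:
Op 1: conn=13 S1=23 S2=13 S3=23 blocked=[]
Op 2: conn=34 S1=23 S2=13 S3=23 blocked=[]
Op 3: conn=15 S1=23 S2=13 S3=4 blocked=[]
Op 4: conn=15 S1=23 S2=13 S3=21 blocked=[]
Op 5: conn=39 S1=23 S2=13 S3=21 blocked=[]
Op 6: conn=53 S1=23 S2=13 S3=21 blocked=[]
Op 7: conn=53 S1=45 S2=13 S3=21 blocked=[]
Op 8: conn=53 S1=66 S2=13 S3=21 blocked=[]
Op 9: conn=53 S1=66 S2=13 S3=40 blocked=[]
Op 10: conn=72 S1=66 S2=13 S3=40 blocked=[]
Op 11: conn=57 S1=66 S2=-2 S3=40 blocked=[2]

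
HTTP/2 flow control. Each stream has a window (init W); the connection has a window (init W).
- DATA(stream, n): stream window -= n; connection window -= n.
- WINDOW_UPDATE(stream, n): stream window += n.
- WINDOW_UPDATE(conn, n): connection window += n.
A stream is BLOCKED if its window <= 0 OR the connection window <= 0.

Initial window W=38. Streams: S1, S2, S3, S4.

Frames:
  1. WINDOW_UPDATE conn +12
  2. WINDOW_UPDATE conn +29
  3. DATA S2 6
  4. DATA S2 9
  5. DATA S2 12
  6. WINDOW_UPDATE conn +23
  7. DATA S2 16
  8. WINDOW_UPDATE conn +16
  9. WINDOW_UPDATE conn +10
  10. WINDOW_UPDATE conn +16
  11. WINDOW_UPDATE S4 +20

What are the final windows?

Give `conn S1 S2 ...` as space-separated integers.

Op 1: conn=50 S1=38 S2=38 S3=38 S4=38 blocked=[]
Op 2: conn=79 S1=38 S2=38 S3=38 S4=38 blocked=[]
Op 3: conn=73 S1=38 S2=32 S3=38 S4=38 blocked=[]
Op 4: conn=64 S1=38 S2=23 S3=38 S4=38 blocked=[]
Op 5: conn=52 S1=38 S2=11 S3=38 S4=38 blocked=[]
Op 6: conn=75 S1=38 S2=11 S3=38 S4=38 blocked=[]
Op 7: conn=59 S1=38 S2=-5 S3=38 S4=38 blocked=[2]
Op 8: conn=75 S1=38 S2=-5 S3=38 S4=38 blocked=[2]
Op 9: conn=85 S1=38 S2=-5 S3=38 S4=38 blocked=[2]
Op 10: conn=101 S1=38 S2=-5 S3=38 S4=38 blocked=[2]
Op 11: conn=101 S1=38 S2=-5 S3=38 S4=58 blocked=[2]

Answer: 101 38 -5 38 58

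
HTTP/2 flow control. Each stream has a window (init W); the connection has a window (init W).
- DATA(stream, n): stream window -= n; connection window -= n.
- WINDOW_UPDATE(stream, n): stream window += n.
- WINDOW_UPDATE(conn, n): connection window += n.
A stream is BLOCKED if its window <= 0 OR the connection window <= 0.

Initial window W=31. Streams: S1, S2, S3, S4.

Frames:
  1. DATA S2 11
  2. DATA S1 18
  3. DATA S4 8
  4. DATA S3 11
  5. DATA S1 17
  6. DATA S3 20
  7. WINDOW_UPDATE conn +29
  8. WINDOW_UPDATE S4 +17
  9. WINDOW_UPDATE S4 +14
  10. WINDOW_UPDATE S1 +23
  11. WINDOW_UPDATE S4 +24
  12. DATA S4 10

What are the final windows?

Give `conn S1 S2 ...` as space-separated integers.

Op 1: conn=20 S1=31 S2=20 S3=31 S4=31 blocked=[]
Op 2: conn=2 S1=13 S2=20 S3=31 S4=31 blocked=[]
Op 3: conn=-6 S1=13 S2=20 S3=31 S4=23 blocked=[1, 2, 3, 4]
Op 4: conn=-17 S1=13 S2=20 S3=20 S4=23 blocked=[1, 2, 3, 4]
Op 5: conn=-34 S1=-4 S2=20 S3=20 S4=23 blocked=[1, 2, 3, 4]
Op 6: conn=-54 S1=-4 S2=20 S3=0 S4=23 blocked=[1, 2, 3, 4]
Op 7: conn=-25 S1=-4 S2=20 S3=0 S4=23 blocked=[1, 2, 3, 4]
Op 8: conn=-25 S1=-4 S2=20 S3=0 S4=40 blocked=[1, 2, 3, 4]
Op 9: conn=-25 S1=-4 S2=20 S3=0 S4=54 blocked=[1, 2, 3, 4]
Op 10: conn=-25 S1=19 S2=20 S3=0 S4=54 blocked=[1, 2, 3, 4]
Op 11: conn=-25 S1=19 S2=20 S3=0 S4=78 blocked=[1, 2, 3, 4]
Op 12: conn=-35 S1=19 S2=20 S3=0 S4=68 blocked=[1, 2, 3, 4]

Answer: -35 19 20 0 68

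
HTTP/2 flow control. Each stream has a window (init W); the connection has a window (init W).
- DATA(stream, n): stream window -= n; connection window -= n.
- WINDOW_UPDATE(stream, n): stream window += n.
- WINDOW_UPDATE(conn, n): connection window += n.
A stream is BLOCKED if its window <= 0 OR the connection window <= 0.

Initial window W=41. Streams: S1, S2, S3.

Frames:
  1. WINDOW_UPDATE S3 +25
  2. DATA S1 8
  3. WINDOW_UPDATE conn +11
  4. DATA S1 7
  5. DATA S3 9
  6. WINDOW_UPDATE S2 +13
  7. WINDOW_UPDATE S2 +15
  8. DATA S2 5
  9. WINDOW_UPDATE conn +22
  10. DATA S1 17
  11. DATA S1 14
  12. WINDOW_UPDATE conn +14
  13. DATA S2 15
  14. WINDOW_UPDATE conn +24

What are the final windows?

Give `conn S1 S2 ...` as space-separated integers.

Op 1: conn=41 S1=41 S2=41 S3=66 blocked=[]
Op 2: conn=33 S1=33 S2=41 S3=66 blocked=[]
Op 3: conn=44 S1=33 S2=41 S3=66 blocked=[]
Op 4: conn=37 S1=26 S2=41 S3=66 blocked=[]
Op 5: conn=28 S1=26 S2=41 S3=57 blocked=[]
Op 6: conn=28 S1=26 S2=54 S3=57 blocked=[]
Op 7: conn=28 S1=26 S2=69 S3=57 blocked=[]
Op 8: conn=23 S1=26 S2=64 S3=57 blocked=[]
Op 9: conn=45 S1=26 S2=64 S3=57 blocked=[]
Op 10: conn=28 S1=9 S2=64 S3=57 blocked=[]
Op 11: conn=14 S1=-5 S2=64 S3=57 blocked=[1]
Op 12: conn=28 S1=-5 S2=64 S3=57 blocked=[1]
Op 13: conn=13 S1=-5 S2=49 S3=57 blocked=[1]
Op 14: conn=37 S1=-5 S2=49 S3=57 blocked=[1]

Answer: 37 -5 49 57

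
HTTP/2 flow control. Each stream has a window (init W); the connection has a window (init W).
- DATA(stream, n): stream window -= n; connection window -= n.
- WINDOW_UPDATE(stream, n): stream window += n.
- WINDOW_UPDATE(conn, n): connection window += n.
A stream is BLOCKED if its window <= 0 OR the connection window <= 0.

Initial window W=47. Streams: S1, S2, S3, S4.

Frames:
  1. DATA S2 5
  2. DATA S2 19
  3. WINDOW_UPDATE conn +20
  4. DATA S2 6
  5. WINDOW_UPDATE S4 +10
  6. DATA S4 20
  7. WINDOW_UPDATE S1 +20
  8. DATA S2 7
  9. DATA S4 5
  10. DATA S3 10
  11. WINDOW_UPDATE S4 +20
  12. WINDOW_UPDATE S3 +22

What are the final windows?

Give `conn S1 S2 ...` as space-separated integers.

Op 1: conn=42 S1=47 S2=42 S3=47 S4=47 blocked=[]
Op 2: conn=23 S1=47 S2=23 S3=47 S4=47 blocked=[]
Op 3: conn=43 S1=47 S2=23 S3=47 S4=47 blocked=[]
Op 4: conn=37 S1=47 S2=17 S3=47 S4=47 blocked=[]
Op 5: conn=37 S1=47 S2=17 S3=47 S4=57 blocked=[]
Op 6: conn=17 S1=47 S2=17 S3=47 S4=37 blocked=[]
Op 7: conn=17 S1=67 S2=17 S3=47 S4=37 blocked=[]
Op 8: conn=10 S1=67 S2=10 S3=47 S4=37 blocked=[]
Op 9: conn=5 S1=67 S2=10 S3=47 S4=32 blocked=[]
Op 10: conn=-5 S1=67 S2=10 S3=37 S4=32 blocked=[1, 2, 3, 4]
Op 11: conn=-5 S1=67 S2=10 S3=37 S4=52 blocked=[1, 2, 3, 4]
Op 12: conn=-5 S1=67 S2=10 S3=59 S4=52 blocked=[1, 2, 3, 4]

Answer: -5 67 10 59 52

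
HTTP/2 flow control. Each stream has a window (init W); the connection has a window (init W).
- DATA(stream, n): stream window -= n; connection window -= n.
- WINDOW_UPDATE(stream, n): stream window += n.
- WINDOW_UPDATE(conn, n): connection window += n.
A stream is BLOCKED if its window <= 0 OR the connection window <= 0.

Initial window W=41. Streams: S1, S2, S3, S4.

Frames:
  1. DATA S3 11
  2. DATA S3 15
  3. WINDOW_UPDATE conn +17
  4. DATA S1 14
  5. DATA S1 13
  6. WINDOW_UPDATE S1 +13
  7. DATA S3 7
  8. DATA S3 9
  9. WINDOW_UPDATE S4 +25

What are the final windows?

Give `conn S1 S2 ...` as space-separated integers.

Op 1: conn=30 S1=41 S2=41 S3=30 S4=41 blocked=[]
Op 2: conn=15 S1=41 S2=41 S3=15 S4=41 blocked=[]
Op 3: conn=32 S1=41 S2=41 S3=15 S4=41 blocked=[]
Op 4: conn=18 S1=27 S2=41 S3=15 S4=41 blocked=[]
Op 5: conn=5 S1=14 S2=41 S3=15 S4=41 blocked=[]
Op 6: conn=5 S1=27 S2=41 S3=15 S4=41 blocked=[]
Op 7: conn=-2 S1=27 S2=41 S3=8 S4=41 blocked=[1, 2, 3, 4]
Op 8: conn=-11 S1=27 S2=41 S3=-1 S4=41 blocked=[1, 2, 3, 4]
Op 9: conn=-11 S1=27 S2=41 S3=-1 S4=66 blocked=[1, 2, 3, 4]

Answer: -11 27 41 -1 66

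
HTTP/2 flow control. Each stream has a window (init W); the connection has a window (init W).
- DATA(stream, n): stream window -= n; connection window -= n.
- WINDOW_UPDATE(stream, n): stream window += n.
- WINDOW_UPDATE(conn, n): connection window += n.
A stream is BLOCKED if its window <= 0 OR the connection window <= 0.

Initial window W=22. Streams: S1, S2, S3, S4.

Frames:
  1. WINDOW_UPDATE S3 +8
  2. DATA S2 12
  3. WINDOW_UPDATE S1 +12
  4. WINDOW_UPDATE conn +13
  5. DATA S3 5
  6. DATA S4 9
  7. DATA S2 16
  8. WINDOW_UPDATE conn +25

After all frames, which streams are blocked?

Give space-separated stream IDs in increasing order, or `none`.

Answer: S2

Derivation:
Op 1: conn=22 S1=22 S2=22 S3=30 S4=22 blocked=[]
Op 2: conn=10 S1=22 S2=10 S3=30 S4=22 blocked=[]
Op 3: conn=10 S1=34 S2=10 S3=30 S4=22 blocked=[]
Op 4: conn=23 S1=34 S2=10 S3=30 S4=22 blocked=[]
Op 5: conn=18 S1=34 S2=10 S3=25 S4=22 blocked=[]
Op 6: conn=9 S1=34 S2=10 S3=25 S4=13 blocked=[]
Op 7: conn=-7 S1=34 S2=-6 S3=25 S4=13 blocked=[1, 2, 3, 4]
Op 8: conn=18 S1=34 S2=-6 S3=25 S4=13 blocked=[2]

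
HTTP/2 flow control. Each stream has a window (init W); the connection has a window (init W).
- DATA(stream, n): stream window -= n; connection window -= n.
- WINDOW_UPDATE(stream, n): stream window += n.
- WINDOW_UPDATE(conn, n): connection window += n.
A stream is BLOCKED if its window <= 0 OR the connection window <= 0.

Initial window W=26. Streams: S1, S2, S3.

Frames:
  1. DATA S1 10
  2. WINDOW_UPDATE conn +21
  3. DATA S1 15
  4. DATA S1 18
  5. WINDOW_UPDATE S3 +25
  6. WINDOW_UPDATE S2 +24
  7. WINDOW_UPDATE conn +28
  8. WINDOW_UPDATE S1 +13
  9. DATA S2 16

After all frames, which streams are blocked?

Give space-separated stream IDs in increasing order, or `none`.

Op 1: conn=16 S1=16 S2=26 S3=26 blocked=[]
Op 2: conn=37 S1=16 S2=26 S3=26 blocked=[]
Op 3: conn=22 S1=1 S2=26 S3=26 blocked=[]
Op 4: conn=4 S1=-17 S2=26 S3=26 blocked=[1]
Op 5: conn=4 S1=-17 S2=26 S3=51 blocked=[1]
Op 6: conn=4 S1=-17 S2=50 S3=51 blocked=[1]
Op 7: conn=32 S1=-17 S2=50 S3=51 blocked=[1]
Op 8: conn=32 S1=-4 S2=50 S3=51 blocked=[1]
Op 9: conn=16 S1=-4 S2=34 S3=51 blocked=[1]

Answer: S1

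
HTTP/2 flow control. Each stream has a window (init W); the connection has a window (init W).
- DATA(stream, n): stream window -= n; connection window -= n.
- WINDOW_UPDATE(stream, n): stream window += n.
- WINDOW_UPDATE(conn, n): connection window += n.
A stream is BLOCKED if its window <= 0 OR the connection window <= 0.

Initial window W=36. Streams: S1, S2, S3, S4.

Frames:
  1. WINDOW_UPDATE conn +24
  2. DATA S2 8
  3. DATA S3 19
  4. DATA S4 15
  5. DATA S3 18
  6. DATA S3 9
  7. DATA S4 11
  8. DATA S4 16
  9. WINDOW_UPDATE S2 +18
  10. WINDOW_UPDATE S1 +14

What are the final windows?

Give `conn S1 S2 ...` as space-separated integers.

Answer: -36 50 46 -10 -6

Derivation:
Op 1: conn=60 S1=36 S2=36 S3=36 S4=36 blocked=[]
Op 2: conn=52 S1=36 S2=28 S3=36 S4=36 blocked=[]
Op 3: conn=33 S1=36 S2=28 S3=17 S4=36 blocked=[]
Op 4: conn=18 S1=36 S2=28 S3=17 S4=21 blocked=[]
Op 5: conn=0 S1=36 S2=28 S3=-1 S4=21 blocked=[1, 2, 3, 4]
Op 6: conn=-9 S1=36 S2=28 S3=-10 S4=21 blocked=[1, 2, 3, 4]
Op 7: conn=-20 S1=36 S2=28 S3=-10 S4=10 blocked=[1, 2, 3, 4]
Op 8: conn=-36 S1=36 S2=28 S3=-10 S4=-6 blocked=[1, 2, 3, 4]
Op 9: conn=-36 S1=36 S2=46 S3=-10 S4=-6 blocked=[1, 2, 3, 4]
Op 10: conn=-36 S1=50 S2=46 S3=-10 S4=-6 blocked=[1, 2, 3, 4]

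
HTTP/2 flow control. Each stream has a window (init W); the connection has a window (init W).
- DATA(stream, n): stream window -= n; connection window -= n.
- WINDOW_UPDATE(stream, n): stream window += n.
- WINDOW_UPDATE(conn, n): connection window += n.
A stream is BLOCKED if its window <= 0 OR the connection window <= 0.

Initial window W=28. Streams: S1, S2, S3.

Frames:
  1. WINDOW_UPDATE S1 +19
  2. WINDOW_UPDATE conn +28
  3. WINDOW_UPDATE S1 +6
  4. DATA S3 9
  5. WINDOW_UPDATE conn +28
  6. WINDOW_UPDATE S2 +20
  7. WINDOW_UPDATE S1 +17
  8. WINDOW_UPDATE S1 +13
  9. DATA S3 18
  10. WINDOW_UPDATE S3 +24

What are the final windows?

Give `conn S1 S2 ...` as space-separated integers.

Answer: 57 83 48 25

Derivation:
Op 1: conn=28 S1=47 S2=28 S3=28 blocked=[]
Op 2: conn=56 S1=47 S2=28 S3=28 blocked=[]
Op 3: conn=56 S1=53 S2=28 S3=28 blocked=[]
Op 4: conn=47 S1=53 S2=28 S3=19 blocked=[]
Op 5: conn=75 S1=53 S2=28 S3=19 blocked=[]
Op 6: conn=75 S1=53 S2=48 S3=19 blocked=[]
Op 7: conn=75 S1=70 S2=48 S3=19 blocked=[]
Op 8: conn=75 S1=83 S2=48 S3=19 blocked=[]
Op 9: conn=57 S1=83 S2=48 S3=1 blocked=[]
Op 10: conn=57 S1=83 S2=48 S3=25 blocked=[]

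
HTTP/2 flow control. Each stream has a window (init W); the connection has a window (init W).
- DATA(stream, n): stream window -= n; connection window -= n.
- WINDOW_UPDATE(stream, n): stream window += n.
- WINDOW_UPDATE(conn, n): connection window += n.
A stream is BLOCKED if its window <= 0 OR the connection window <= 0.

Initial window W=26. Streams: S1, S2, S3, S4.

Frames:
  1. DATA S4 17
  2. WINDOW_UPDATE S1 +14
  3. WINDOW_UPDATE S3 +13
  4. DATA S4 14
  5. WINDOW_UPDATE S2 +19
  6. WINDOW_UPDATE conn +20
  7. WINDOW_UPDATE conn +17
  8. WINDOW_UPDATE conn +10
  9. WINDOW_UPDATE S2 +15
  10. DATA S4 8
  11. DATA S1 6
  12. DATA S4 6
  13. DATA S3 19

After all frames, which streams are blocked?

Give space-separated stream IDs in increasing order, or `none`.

Answer: S4

Derivation:
Op 1: conn=9 S1=26 S2=26 S3=26 S4=9 blocked=[]
Op 2: conn=9 S1=40 S2=26 S3=26 S4=9 blocked=[]
Op 3: conn=9 S1=40 S2=26 S3=39 S4=9 blocked=[]
Op 4: conn=-5 S1=40 S2=26 S3=39 S4=-5 blocked=[1, 2, 3, 4]
Op 5: conn=-5 S1=40 S2=45 S3=39 S4=-5 blocked=[1, 2, 3, 4]
Op 6: conn=15 S1=40 S2=45 S3=39 S4=-5 blocked=[4]
Op 7: conn=32 S1=40 S2=45 S3=39 S4=-5 blocked=[4]
Op 8: conn=42 S1=40 S2=45 S3=39 S4=-5 blocked=[4]
Op 9: conn=42 S1=40 S2=60 S3=39 S4=-5 blocked=[4]
Op 10: conn=34 S1=40 S2=60 S3=39 S4=-13 blocked=[4]
Op 11: conn=28 S1=34 S2=60 S3=39 S4=-13 blocked=[4]
Op 12: conn=22 S1=34 S2=60 S3=39 S4=-19 blocked=[4]
Op 13: conn=3 S1=34 S2=60 S3=20 S4=-19 blocked=[4]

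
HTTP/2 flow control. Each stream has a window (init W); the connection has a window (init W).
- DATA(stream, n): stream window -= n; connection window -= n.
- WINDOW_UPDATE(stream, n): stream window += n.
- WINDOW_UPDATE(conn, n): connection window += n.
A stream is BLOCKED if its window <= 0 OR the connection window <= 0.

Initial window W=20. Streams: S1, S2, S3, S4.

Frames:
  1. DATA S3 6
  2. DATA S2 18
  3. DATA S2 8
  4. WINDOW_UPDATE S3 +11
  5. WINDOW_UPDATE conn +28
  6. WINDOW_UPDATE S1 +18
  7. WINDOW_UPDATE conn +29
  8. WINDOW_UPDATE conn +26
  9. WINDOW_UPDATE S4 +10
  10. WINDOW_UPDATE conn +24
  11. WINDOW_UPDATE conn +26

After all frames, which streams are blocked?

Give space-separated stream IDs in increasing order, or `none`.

Answer: S2

Derivation:
Op 1: conn=14 S1=20 S2=20 S3=14 S4=20 blocked=[]
Op 2: conn=-4 S1=20 S2=2 S3=14 S4=20 blocked=[1, 2, 3, 4]
Op 3: conn=-12 S1=20 S2=-6 S3=14 S4=20 blocked=[1, 2, 3, 4]
Op 4: conn=-12 S1=20 S2=-6 S3=25 S4=20 blocked=[1, 2, 3, 4]
Op 5: conn=16 S1=20 S2=-6 S3=25 S4=20 blocked=[2]
Op 6: conn=16 S1=38 S2=-6 S3=25 S4=20 blocked=[2]
Op 7: conn=45 S1=38 S2=-6 S3=25 S4=20 blocked=[2]
Op 8: conn=71 S1=38 S2=-6 S3=25 S4=20 blocked=[2]
Op 9: conn=71 S1=38 S2=-6 S3=25 S4=30 blocked=[2]
Op 10: conn=95 S1=38 S2=-6 S3=25 S4=30 blocked=[2]
Op 11: conn=121 S1=38 S2=-6 S3=25 S4=30 blocked=[2]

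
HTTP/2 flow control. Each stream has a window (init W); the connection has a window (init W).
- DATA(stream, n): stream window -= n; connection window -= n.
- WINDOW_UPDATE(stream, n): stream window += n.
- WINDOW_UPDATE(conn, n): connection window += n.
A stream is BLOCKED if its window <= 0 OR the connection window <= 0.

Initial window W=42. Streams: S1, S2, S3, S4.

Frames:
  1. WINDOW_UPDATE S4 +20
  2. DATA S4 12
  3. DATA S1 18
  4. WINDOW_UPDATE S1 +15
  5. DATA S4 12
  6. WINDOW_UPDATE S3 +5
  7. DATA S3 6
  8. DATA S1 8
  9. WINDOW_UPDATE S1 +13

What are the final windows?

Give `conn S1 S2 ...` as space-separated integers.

Answer: -14 44 42 41 38

Derivation:
Op 1: conn=42 S1=42 S2=42 S3=42 S4=62 blocked=[]
Op 2: conn=30 S1=42 S2=42 S3=42 S4=50 blocked=[]
Op 3: conn=12 S1=24 S2=42 S3=42 S4=50 blocked=[]
Op 4: conn=12 S1=39 S2=42 S3=42 S4=50 blocked=[]
Op 5: conn=0 S1=39 S2=42 S3=42 S4=38 blocked=[1, 2, 3, 4]
Op 6: conn=0 S1=39 S2=42 S3=47 S4=38 blocked=[1, 2, 3, 4]
Op 7: conn=-6 S1=39 S2=42 S3=41 S4=38 blocked=[1, 2, 3, 4]
Op 8: conn=-14 S1=31 S2=42 S3=41 S4=38 blocked=[1, 2, 3, 4]
Op 9: conn=-14 S1=44 S2=42 S3=41 S4=38 blocked=[1, 2, 3, 4]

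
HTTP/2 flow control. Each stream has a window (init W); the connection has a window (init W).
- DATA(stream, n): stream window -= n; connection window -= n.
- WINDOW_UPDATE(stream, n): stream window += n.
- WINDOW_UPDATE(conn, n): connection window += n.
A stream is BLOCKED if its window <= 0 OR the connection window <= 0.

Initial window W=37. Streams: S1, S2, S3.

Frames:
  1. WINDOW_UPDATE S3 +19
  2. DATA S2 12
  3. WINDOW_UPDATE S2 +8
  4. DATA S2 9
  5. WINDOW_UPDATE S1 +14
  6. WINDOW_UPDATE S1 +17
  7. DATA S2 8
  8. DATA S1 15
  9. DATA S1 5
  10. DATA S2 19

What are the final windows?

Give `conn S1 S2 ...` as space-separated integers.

Answer: -31 48 -3 56

Derivation:
Op 1: conn=37 S1=37 S2=37 S3=56 blocked=[]
Op 2: conn=25 S1=37 S2=25 S3=56 blocked=[]
Op 3: conn=25 S1=37 S2=33 S3=56 blocked=[]
Op 4: conn=16 S1=37 S2=24 S3=56 blocked=[]
Op 5: conn=16 S1=51 S2=24 S3=56 blocked=[]
Op 6: conn=16 S1=68 S2=24 S3=56 blocked=[]
Op 7: conn=8 S1=68 S2=16 S3=56 blocked=[]
Op 8: conn=-7 S1=53 S2=16 S3=56 blocked=[1, 2, 3]
Op 9: conn=-12 S1=48 S2=16 S3=56 blocked=[1, 2, 3]
Op 10: conn=-31 S1=48 S2=-3 S3=56 blocked=[1, 2, 3]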